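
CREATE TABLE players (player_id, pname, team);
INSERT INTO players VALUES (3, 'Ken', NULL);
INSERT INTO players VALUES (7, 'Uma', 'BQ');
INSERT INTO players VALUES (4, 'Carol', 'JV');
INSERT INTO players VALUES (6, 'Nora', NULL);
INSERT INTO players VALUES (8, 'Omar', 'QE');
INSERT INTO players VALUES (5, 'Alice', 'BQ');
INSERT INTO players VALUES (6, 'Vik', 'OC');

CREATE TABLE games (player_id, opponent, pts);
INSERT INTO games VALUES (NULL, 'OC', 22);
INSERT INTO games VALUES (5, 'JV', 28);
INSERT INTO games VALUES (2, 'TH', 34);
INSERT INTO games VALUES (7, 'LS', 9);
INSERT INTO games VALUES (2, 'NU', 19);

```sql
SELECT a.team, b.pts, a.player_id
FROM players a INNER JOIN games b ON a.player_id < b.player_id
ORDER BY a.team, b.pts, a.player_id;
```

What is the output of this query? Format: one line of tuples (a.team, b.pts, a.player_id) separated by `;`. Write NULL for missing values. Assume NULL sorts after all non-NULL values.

(BQ, 9, 5); (JV, 9, 4); (JV, 28, 4); (OC, 9, 6); (NULL, 9, 3); (NULL, 9, 6); (NULL, 28, 3)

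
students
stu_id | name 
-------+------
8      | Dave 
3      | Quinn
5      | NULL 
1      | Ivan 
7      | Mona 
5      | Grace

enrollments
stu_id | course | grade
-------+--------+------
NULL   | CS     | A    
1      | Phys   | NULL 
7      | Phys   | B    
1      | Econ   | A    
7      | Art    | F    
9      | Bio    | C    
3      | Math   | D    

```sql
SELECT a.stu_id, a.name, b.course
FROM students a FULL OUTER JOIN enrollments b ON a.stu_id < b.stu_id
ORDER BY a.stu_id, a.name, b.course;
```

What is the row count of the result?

FULL OUTER JOIN keeps every row from both sides; unmatched rows get NULL for the other side's columns.
Matching on a.stu_id < b.stu_id. A NULL in a compared column never satisfies the condition.
- a row (stu_id=8): matches 1 b row(s) → 1 output row(s).
- a row (stu_id=3): matches 3 b row(s) → 3 output row(s).
- a row (stu_id=5): matches 3 b row(s) → 3 output row(s).
- a row (stu_id=1): matches 4 b row(s) → 4 output row(s).
- a row (stu_id=7): matches 1 b row(s) → 1 output row(s).
- a row (stu_id=5): matches 3 b row(s) → 3 output row(s).
- 3 row(s) from b found no a partner → padded with NULL.
Total: 15 matched + 3 padded = 18 rows.

18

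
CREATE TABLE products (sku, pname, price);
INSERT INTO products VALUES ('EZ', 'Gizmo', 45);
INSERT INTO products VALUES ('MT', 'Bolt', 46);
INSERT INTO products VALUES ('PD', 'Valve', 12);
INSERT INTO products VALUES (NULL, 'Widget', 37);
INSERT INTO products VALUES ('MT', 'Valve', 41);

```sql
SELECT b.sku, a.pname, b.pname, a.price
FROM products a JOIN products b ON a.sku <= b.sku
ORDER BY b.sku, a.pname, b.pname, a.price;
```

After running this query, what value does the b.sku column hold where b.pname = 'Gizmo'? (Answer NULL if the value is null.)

INNER JOIN keeps only pairs where the ON condition holds.
Matching on a.sku <= b.sku. A NULL in a compared column never satisfies the condition.
- a (sku=EZ) pairs with 4 row(s) of b.
- a (sku=MT) pairs with 3 row(s) of b.
- a (sku=PD) pairs with 1 row(s) of b.
- a (sku=NULL) has no partner → excluded.
- a (sku=MT) pairs with 3 row(s) of b.

EZ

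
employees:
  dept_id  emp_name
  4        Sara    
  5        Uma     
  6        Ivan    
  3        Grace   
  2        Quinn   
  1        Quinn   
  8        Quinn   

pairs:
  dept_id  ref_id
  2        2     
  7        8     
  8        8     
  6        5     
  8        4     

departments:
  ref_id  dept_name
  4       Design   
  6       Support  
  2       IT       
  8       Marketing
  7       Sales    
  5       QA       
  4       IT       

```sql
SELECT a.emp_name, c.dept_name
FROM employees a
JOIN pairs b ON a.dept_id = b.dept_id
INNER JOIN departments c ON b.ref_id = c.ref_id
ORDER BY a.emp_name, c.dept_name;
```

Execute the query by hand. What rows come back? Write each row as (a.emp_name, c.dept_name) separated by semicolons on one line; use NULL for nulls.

(Ivan, QA); (Quinn, Design); (Quinn, IT); (Quinn, IT); (Quinn, Marketing)

Evaluate left to right. First `employees a INNER JOIN pairs b` on dept_id: 4 row(s).
Then INNER JOIN `departments c` on ref_id: keep only rows whose b.ref_id appears in c.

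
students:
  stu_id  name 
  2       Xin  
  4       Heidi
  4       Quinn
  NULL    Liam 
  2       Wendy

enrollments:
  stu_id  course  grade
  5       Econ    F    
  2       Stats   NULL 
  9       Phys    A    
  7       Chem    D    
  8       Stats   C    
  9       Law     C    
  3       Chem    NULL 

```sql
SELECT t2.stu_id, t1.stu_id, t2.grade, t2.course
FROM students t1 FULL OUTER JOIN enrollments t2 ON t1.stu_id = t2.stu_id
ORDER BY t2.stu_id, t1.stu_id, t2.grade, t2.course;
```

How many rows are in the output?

11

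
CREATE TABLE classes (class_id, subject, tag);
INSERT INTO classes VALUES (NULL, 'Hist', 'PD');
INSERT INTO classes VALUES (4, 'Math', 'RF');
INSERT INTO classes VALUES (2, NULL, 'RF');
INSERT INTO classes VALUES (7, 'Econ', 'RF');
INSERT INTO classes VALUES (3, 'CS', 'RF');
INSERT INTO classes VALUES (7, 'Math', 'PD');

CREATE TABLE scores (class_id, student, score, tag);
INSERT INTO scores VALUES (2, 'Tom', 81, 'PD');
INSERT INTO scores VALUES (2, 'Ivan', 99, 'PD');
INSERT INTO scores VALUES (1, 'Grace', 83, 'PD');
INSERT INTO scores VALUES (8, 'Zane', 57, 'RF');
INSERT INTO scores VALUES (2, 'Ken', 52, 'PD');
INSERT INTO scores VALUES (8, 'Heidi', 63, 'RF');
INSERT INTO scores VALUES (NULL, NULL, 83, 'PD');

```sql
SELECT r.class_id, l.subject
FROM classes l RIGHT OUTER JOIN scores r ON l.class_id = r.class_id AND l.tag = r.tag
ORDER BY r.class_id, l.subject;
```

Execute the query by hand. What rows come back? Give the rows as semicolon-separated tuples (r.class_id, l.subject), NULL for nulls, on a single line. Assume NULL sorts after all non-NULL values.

(1, NULL); (2, NULL); (2, NULL); (2, NULL); (8, NULL); (8, NULL); (NULL, NULL)

RIGHT JOIN keeps every row from `scores`; unmatched rows get NULL for `classes`'s columns.
Matching on l.class_id = r.class_id AND l.tag = r.tag. A NULL in a compared column never satisfies the condition.
Matched pairs: 0; unmatched r rows kept: 7.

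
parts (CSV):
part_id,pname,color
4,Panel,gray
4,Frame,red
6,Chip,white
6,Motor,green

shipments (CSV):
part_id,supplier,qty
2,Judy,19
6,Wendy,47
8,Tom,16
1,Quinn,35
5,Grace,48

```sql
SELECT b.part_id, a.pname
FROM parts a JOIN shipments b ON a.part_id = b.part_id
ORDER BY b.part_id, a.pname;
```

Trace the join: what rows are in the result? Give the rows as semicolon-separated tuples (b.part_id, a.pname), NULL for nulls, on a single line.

(6, Chip); (6, Motor)

INNER JOIN keeps only pairs where the ON condition holds.
Matching on a.part_id = b.part_id.
Matched pairs: 2.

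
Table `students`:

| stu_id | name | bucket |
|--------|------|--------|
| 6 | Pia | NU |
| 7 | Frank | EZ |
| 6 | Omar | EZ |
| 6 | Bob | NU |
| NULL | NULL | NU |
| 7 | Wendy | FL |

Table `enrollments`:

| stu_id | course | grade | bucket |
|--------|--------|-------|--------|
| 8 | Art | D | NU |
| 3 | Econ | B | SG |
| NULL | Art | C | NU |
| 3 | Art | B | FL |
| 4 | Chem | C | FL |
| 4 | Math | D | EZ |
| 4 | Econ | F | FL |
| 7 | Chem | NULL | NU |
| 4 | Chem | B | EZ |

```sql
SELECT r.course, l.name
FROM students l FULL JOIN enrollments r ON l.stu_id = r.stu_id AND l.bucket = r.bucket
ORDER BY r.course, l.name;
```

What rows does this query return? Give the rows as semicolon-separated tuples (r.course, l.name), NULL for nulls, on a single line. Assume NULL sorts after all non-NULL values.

FULL OUTER JOIN keeps every row from both sides; unmatched rows get NULL for the other side's columns.
Matching on l.stu_id = r.stu_id AND l.bucket = r.bucket. A NULL in a compared column never satisfies the condition.
- l row (stu_id=6, bucket=NU): no match → kept, r columns NULL.
- l row (stu_id=7, bucket=EZ): no match → kept, r columns NULL.
- l row (stu_id=6, bucket=EZ): no match → kept, r columns NULL.
- l row (stu_id=6, bucket=NU): no match → kept, r columns NULL.
- l row (stu_id=NULL, bucket=NU): no match → kept, r columns NULL.
- l row (stu_id=7, bucket=FL): no match → kept, r columns NULL.
- 9 row(s) from r found no l partner → padded with NULL.

(Art, NULL); (Art, NULL); (Art, NULL); (Chem, NULL); (Chem, NULL); (Chem, NULL); (Econ, NULL); (Econ, NULL); (Math, NULL); (NULL, Bob); (NULL, Frank); (NULL, Omar); (NULL, Pia); (NULL, Wendy); (NULL, NULL)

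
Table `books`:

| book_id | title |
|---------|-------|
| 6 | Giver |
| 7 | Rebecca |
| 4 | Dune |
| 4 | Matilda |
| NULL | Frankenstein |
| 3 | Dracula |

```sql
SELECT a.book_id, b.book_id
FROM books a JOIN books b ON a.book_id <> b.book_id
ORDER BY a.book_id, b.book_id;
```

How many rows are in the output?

18

INNER JOIN keeps only pairs where the ON condition holds.
Matching on a.book_id <> b.book_id. A NULL in a compared column never satisfies the condition.
- a (book_id=6) pairs with 4 row(s) of b.
- a (book_id=7) pairs with 4 row(s) of b.
- a (book_id=4) pairs with 3 row(s) of b.
- a (book_id=4) pairs with 3 row(s) of b.
- a (book_id=NULL) has no partner → excluded.
- a (book_id=3) pairs with 4 row(s) of b.
Total: 18 rows.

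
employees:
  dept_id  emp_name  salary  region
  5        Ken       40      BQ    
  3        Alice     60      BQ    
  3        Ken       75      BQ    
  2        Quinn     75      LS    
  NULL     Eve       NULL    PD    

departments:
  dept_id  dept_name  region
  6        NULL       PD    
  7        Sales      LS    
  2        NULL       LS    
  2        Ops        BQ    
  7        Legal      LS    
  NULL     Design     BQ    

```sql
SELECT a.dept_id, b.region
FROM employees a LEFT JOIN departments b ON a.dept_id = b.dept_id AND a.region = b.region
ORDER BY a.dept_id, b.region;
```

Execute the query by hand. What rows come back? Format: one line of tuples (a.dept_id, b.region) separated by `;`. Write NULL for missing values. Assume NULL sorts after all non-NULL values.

(2, LS); (3, NULL); (3, NULL); (5, NULL); (NULL, NULL)

LEFT JOIN keeps every row from `employees`; unmatched rows get NULL for `departments`'s columns.
Matching on a.dept_id = b.dept_id AND a.region = b.region. A NULL in a compared column never satisfies the condition.
- a[0] dept_id=5, region=BQ → no match; kept with NULLs on the b side.
- a[1] dept_id=3, region=BQ → no match; kept with NULLs on the b side.
- a[2] dept_id=3, region=BQ → no match; kept with NULLs on the b side.
- a[3] dept_id=2, region=LS → 1 match(es) in b → 1 row(s).
- a[4] dept_id=NULL, region=PD → no match; kept with NULLs on the b side.
After projecting and ordering:
a.dept_id | b.region
2 | LS
3 | NULL
3 | NULL
5 | NULL
NULL | NULL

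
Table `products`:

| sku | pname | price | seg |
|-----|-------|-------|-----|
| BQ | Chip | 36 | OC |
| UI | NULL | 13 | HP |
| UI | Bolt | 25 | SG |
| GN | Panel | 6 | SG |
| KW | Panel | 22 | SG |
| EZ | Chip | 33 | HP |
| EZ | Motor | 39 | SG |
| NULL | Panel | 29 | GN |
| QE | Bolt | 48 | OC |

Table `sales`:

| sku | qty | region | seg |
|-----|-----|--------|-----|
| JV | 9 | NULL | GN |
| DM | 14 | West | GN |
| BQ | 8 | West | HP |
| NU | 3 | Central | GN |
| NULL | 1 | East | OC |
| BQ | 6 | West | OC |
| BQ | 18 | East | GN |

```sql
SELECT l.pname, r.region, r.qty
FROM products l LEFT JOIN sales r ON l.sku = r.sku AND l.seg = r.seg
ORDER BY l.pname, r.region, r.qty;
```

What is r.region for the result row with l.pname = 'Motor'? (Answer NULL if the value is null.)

NULL

LEFT JOIN keeps every row from `products`; unmatched rows get NULL for `sales`'s columns.
Matching on l.sku = r.sku AND l.seg = r.seg. A NULL in a compared column never satisfies the condition.
Matched pairs: 1; unmatched l rows kept: 8.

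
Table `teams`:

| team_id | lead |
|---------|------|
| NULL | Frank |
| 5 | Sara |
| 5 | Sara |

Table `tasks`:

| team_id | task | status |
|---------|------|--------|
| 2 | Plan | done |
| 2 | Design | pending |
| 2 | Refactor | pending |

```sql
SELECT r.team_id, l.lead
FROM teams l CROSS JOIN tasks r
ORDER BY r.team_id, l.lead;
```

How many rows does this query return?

9

CROSS JOIN pairs every row of `teams` with every row of `tasks`: 3 × 3 = 9 rows.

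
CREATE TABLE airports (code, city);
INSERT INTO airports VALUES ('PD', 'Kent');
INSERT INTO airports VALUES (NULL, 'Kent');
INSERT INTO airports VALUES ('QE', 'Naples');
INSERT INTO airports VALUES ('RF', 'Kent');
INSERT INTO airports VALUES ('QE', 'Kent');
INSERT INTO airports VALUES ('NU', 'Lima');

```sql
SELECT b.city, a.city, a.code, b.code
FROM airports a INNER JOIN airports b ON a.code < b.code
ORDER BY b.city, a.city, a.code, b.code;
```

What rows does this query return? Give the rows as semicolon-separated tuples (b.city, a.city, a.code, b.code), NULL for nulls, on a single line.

(Kent, Kent, PD, QE); (Kent, Kent, PD, RF); (Kent, Kent, QE, RF); (Kent, Lima, NU, PD); (Kent, Lima, NU, QE); (Kent, Lima, NU, RF); (Kent, Naples, QE, RF); (Naples, Kent, PD, QE); (Naples, Lima, NU, QE)

INNER JOIN keeps only pairs where the ON condition holds.
Matching on a.code < b.code. A NULL in a compared column never satisfies the condition.
- a (code=PD) pairs with 3 row(s) of b.
- a (code=NULL) has no partner → excluded.
- a (code=QE) pairs with 1 row(s) of b.
- a (code=RF) has no partner → excluded.
- a (code=QE) pairs with 1 row(s) of b.
- a (code=NU) pairs with 4 row(s) of b.
After projecting and ordering:
b.city | a.city | a.code | b.code
Kent | Kent | PD | QE
Kent | Kent | PD | RF
Kent | Kent | QE | RF
Kent | Lima | NU | PD
Kent | Lima | NU | QE
Kent | Lima | NU | RF
Kent | Naples | QE | RF
Naples | Kent | PD | QE
Naples | Lima | NU | QE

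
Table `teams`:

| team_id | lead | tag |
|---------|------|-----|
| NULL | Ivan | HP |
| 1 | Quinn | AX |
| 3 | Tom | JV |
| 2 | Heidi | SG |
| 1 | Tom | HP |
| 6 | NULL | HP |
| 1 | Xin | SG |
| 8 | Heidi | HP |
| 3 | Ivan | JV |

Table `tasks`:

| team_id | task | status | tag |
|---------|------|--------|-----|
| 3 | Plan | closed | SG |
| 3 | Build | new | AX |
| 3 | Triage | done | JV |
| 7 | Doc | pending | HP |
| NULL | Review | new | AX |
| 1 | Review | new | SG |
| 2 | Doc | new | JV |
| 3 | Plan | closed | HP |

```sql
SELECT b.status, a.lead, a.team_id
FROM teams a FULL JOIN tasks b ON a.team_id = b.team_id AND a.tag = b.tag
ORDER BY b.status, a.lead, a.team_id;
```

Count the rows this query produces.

15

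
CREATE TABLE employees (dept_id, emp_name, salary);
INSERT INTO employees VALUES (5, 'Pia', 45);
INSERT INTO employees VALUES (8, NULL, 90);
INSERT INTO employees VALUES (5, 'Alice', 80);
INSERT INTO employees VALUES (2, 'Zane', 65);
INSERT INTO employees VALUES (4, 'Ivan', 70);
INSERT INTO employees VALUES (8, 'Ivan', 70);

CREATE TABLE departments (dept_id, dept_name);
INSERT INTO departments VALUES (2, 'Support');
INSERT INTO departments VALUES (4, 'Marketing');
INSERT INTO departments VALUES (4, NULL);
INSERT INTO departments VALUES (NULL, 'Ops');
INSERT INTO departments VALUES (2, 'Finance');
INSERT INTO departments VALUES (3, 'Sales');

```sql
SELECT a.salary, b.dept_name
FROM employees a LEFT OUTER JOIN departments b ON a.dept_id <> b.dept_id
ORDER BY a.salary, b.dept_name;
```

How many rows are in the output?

LEFT JOIN keeps every row from `employees`; unmatched rows get NULL for `departments`'s columns.
Matching on a.dept_id <> b.dept_id. A NULL in a compared column never satisfies the condition.
Matched pairs: 26; unmatched a rows kept: 0.
Total: 26 rows.

26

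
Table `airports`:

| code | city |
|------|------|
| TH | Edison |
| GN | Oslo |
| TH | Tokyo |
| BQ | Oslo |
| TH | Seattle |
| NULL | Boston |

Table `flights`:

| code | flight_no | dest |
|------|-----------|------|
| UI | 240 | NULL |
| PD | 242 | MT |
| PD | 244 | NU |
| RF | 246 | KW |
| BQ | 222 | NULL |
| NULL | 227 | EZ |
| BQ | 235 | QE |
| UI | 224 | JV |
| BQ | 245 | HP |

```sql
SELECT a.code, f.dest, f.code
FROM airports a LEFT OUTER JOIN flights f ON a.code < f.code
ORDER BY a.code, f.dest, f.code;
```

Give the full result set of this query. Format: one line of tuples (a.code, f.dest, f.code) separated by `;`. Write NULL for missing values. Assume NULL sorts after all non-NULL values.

(BQ, JV, UI); (BQ, KW, RF); (BQ, MT, PD); (BQ, NU, PD); (BQ, NULL, UI); (GN, JV, UI); (GN, KW, RF); (GN, MT, PD); (GN, NU, PD); (GN, NULL, UI); (TH, JV, UI); (TH, JV, UI); (TH, JV, UI); (TH, NULL, UI); (TH, NULL, UI); (TH, NULL, UI); (NULL, NULL, NULL)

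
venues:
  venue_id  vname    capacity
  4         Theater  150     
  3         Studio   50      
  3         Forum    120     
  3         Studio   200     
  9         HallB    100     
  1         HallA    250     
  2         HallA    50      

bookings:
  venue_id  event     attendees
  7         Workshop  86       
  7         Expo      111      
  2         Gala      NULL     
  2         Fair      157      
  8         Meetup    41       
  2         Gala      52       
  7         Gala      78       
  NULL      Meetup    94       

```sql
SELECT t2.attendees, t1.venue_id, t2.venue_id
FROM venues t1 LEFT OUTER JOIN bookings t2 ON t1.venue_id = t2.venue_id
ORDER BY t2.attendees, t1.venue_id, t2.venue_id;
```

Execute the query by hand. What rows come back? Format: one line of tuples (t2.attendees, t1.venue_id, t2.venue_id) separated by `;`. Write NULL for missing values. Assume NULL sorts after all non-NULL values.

(52, 2, 2); (157, 2, 2); (NULL, 1, NULL); (NULL, 2, 2); (NULL, 3, NULL); (NULL, 3, NULL); (NULL, 3, NULL); (NULL, 4, NULL); (NULL, 9, NULL)

LEFT JOIN keeps every row from `venues`; unmatched rows get NULL for `bookings`'s columns.
Matching on t1.venue_id = t2.venue_id. A NULL in a compared column never satisfies the condition.
- t1 row (venue_id=4): no match → kept, t2 columns NULL.
- t1 row (venue_id=3): no match → kept, t2 columns NULL.
- t1 row (venue_id=3): no match → kept, t2 columns NULL.
- t1 row (venue_id=3): no match → kept, t2 columns NULL.
- t1 row (venue_id=9): no match → kept, t2 columns NULL.
- t1 row (venue_id=1): no match → kept, t2 columns NULL.
- t1 row (venue_id=2): matches 3 t2 row(s) → 3 output row(s).
After projecting and ordering:
t2.attendees | t1.venue_id | t2.venue_id
52 | 2 | 2
157 | 2 | 2
NULL | 1 | NULL
NULL | 2 | 2
NULL | 3 | NULL
NULL | 3 | NULL
NULL | 3 | NULL
NULL | 4 | NULL
NULL | 9 | NULL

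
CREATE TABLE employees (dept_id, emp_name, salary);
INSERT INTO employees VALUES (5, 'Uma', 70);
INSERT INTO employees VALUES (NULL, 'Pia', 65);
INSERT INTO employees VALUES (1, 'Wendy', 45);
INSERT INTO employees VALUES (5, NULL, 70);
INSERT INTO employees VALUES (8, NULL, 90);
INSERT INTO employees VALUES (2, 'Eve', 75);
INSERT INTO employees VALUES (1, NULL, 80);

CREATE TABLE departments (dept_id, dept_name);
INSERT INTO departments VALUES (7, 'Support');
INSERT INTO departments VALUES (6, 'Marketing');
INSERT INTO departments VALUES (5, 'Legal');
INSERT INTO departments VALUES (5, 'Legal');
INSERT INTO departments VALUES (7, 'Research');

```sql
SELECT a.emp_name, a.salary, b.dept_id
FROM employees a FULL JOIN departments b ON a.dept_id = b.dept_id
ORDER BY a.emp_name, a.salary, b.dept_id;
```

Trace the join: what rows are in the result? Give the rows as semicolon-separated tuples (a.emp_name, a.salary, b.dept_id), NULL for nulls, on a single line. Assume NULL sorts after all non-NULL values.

(Eve, 75, NULL); (Pia, 65, NULL); (Uma, 70, 5); (Uma, 70, 5); (Wendy, 45, NULL); (NULL, 70, 5); (NULL, 70, 5); (NULL, 80, NULL); (NULL, 90, NULL); (NULL, NULL, 6); (NULL, NULL, 7); (NULL, NULL, 7)

FULL OUTER JOIN keeps every row from both sides; unmatched rows get NULL for the other side's columns.
Matching on a.dept_id = b.dept_id. A NULL in a compared column never satisfies the condition.
- a row (dept_id=5): matches 2 b row(s) → 2 output row(s).
- a row (dept_id=NULL): no match → kept, b columns NULL.
- a row (dept_id=1): no match → kept, b columns NULL.
- a row (dept_id=5): matches 2 b row(s) → 2 output row(s).
- a row (dept_id=8): no match → kept, b columns NULL.
- a row (dept_id=2): no match → kept, b columns NULL.
- a row (dept_id=1): no match → kept, b columns NULL.
- plus 3 unmatched b row(s), each kept with NULL a columns.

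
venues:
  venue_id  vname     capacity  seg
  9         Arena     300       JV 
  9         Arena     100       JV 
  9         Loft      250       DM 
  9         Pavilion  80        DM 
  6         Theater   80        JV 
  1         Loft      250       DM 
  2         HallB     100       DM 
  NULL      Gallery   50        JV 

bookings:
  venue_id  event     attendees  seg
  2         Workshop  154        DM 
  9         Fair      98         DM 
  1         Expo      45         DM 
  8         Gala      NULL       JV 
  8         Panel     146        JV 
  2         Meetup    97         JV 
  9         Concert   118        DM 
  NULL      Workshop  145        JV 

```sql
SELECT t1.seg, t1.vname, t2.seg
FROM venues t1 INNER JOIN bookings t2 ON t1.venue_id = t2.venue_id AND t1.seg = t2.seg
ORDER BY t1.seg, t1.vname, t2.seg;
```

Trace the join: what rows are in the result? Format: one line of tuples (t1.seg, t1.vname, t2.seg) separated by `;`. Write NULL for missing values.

(DM, HallB, DM); (DM, Loft, DM); (DM, Loft, DM); (DM, Loft, DM); (DM, Pavilion, DM); (DM, Pavilion, DM)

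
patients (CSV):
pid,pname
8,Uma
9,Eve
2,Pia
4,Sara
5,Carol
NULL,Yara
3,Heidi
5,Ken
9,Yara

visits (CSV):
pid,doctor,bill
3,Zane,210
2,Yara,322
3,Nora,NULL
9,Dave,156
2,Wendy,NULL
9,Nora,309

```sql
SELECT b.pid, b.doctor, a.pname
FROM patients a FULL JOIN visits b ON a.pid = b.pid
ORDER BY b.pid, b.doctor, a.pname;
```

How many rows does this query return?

13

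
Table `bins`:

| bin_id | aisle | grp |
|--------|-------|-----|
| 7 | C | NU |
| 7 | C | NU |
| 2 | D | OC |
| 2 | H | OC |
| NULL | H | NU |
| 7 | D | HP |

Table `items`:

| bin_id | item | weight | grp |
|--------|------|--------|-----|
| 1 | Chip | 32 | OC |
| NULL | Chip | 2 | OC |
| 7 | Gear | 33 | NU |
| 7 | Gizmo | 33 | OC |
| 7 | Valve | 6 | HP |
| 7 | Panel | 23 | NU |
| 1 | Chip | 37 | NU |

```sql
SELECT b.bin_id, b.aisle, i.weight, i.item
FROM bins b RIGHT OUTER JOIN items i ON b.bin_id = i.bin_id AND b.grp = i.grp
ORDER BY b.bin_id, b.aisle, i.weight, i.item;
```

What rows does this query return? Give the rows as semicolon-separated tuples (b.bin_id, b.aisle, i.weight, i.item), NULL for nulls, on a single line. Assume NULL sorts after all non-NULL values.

(7, C, 23, Panel); (7, C, 23, Panel); (7, C, 33, Gear); (7, C, 33, Gear); (7, D, 6, Valve); (NULL, NULL, 2, Chip); (NULL, NULL, 32, Chip); (NULL, NULL, 33, Gizmo); (NULL, NULL, 37, Chip)

RIGHT JOIN keeps every row from `items`; unmatched rows get NULL for `bins`'s columns.
Matching on b.bin_id = i.bin_id AND b.grp = i.grp. A NULL in a compared column never satisfies the condition.
- b[0] bin_id=7, grp=NU → 2 match(es) in i → 2 row(s).
- b[1] bin_id=7, grp=NU → 2 match(es) in i → 2 row(s).
- b[2] bin_id=2, grp=OC → no match.
- b[3] bin_id=2, grp=OC → no match.
- b[4] bin_id=NULL, grp=NU → no match.
- b[5] bin_id=7, grp=HP → 1 match(es) in i → 1 row(s).
- 4 i row(s) had no b match → kept, b columns NULL.
After projecting and ordering:
b.bin_id | b.aisle | i.weight | i.item
7 | C | 23 | Panel
7 | C | 23 | Panel
7 | C | 33 | Gear
7 | C | 33 | Gear
7 | D | 6 | Valve
NULL | NULL | 2 | Chip
NULL | NULL | 32 | Chip
NULL | NULL | 33 | Gizmo
NULL | NULL | 37 | Chip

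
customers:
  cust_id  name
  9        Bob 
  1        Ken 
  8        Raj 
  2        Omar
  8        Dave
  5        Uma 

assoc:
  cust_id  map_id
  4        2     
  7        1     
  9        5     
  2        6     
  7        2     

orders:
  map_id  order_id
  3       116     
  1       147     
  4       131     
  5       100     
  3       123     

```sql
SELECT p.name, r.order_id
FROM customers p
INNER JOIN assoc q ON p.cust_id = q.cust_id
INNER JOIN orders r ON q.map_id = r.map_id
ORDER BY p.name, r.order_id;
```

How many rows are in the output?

1

Evaluate left to right. First `customers p INNER JOIN assoc q` on cust_id: 2 row(s).
Then INNER JOIN `orders r` on map_id: keep only rows whose q.map_id appears in r.
Result: 1 row(s).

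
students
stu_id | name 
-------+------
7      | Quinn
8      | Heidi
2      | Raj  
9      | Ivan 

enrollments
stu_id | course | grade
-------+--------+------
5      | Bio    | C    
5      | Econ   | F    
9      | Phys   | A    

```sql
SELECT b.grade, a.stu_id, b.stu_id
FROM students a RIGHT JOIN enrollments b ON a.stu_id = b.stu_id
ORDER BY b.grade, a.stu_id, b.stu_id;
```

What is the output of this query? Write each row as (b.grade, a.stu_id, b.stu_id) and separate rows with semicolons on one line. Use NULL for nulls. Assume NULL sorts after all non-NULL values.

RIGHT JOIN keeps every row from `enrollments`; unmatched rows get NULL for `students`'s columns.
Matching on a.stu_id = b.stu_id.
- a row (stu_id=7): no match.
- a row (stu_id=8): no match.
- a row (stu_id=2): no match.
- a row (stu_id=9): matches 1 b row(s) → 1 output row(s).
- 2 row(s) from b found no a partner → padded with NULL.
After projecting and ordering:
b.grade | a.stu_id | b.stu_id
A | 9 | 9
C | NULL | 5
F | NULL | 5

(A, 9, 9); (C, NULL, 5); (F, NULL, 5)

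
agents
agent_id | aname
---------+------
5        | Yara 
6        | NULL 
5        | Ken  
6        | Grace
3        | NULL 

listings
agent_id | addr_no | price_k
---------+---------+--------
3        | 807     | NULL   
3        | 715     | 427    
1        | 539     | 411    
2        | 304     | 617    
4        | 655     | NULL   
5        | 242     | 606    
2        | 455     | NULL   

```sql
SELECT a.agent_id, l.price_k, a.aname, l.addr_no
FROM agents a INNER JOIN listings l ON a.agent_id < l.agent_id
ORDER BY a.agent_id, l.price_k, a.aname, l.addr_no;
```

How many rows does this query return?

2

INNER JOIN keeps only pairs where the ON condition holds.
Matching on a.agent_id < l.agent_id.
- a row (agent_id=5): no match → dropped.
- a row (agent_id=6): no match → dropped.
- a row (agent_id=5): no match → dropped.
- a row (agent_id=6): no match → dropped.
- a row (agent_id=3): matches 2 l row(s) → 2 output row(s).
Total: 2 rows.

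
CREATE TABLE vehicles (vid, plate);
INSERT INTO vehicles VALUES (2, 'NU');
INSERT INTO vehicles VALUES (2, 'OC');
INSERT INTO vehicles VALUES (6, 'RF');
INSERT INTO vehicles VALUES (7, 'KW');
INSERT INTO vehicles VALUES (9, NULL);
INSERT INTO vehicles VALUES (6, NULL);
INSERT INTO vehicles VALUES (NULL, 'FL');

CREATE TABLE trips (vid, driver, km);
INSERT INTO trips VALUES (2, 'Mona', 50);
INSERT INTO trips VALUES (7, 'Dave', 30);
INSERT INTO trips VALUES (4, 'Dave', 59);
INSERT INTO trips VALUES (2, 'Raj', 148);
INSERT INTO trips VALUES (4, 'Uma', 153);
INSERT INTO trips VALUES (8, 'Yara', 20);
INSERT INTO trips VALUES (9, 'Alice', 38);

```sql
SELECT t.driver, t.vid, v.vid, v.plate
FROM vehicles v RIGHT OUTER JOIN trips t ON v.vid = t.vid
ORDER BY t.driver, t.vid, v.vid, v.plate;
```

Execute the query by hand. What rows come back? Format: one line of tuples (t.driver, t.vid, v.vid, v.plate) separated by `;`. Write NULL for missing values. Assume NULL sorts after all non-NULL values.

RIGHT JOIN keeps every row from `trips`; unmatched rows get NULL for `vehicles`'s columns.
Matching on v.vid = t.vid. A NULL in a compared column never satisfies the condition.
Matched pairs: 6; unmatched t rows kept: 3.

(Alice, 9, 9, NULL); (Dave, 4, NULL, NULL); (Dave, 7, 7, KW); (Mona, 2, 2, NU); (Mona, 2, 2, OC); (Raj, 2, 2, NU); (Raj, 2, 2, OC); (Uma, 4, NULL, NULL); (Yara, 8, NULL, NULL)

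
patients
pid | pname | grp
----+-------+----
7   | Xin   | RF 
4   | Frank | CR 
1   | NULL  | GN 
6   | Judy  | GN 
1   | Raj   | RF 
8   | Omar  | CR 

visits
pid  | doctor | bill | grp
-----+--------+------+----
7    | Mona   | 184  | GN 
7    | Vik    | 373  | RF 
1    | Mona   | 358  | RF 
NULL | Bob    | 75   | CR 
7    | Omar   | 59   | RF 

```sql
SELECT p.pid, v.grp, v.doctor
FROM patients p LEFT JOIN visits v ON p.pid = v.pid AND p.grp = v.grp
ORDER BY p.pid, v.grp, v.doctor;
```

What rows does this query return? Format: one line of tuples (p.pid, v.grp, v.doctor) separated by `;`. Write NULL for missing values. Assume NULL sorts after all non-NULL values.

(1, RF, Mona); (1, NULL, NULL); (4, NULL, NULL); (6, NULL, NULL); (7, RF, Omar); (7, RF, Vik); (8, NULL, NULL)

LEFT JOIN keeps every row from `patients`; unmatched rows get NULL for `visits`'s columns.
Matching on p.pid = v.pid AND p.grp = v.grp. A NULL in a compared column never satisfies the condition.
- p (pid=7, grp=RF) pairs with 2 row(s) of v.
- p (pid=4, grp=CR) has no partner → padded with NULL.
- p (pid=1, grp=GN) has no partner → padded with NULL.
- p (pid=6, grp=GN) has no partner → padded with NULL.
- p (pid=1, grp=RF) pairs with 1 row(s) of v.
- p (pid=8, grp=CR) has no partner → padded with NULL.
After projecting and ordering:
p.pid | v.grp | v.doctor
1 | RF | Mona
1 | NULL | NULL
4 | NULL | NULL
6 | NULL | NULL
7 | RF | Omar
7 | RF | Vik
8 | NULL | NULL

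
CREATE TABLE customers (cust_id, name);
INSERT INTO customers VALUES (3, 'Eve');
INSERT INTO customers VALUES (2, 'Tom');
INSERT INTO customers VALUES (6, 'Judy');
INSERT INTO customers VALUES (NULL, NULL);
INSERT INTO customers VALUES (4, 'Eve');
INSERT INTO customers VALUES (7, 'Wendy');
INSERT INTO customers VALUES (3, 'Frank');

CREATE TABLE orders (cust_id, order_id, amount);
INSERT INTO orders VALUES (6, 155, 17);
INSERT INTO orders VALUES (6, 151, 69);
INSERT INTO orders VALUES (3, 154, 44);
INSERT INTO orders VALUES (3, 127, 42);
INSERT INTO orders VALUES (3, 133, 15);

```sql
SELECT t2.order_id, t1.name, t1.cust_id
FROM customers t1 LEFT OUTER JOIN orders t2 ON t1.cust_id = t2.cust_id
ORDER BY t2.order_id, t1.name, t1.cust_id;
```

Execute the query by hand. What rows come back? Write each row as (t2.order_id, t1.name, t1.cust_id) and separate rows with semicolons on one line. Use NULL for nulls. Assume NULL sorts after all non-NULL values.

LEFT JOIN keeps every row from `customers`; unmatched rows get NULL for `orders`'s columns.
Matching on t1.cust_id = t2.cust_id. A NULL in a compared column never satisfies the condition.
- t1 row (cust_id=3): matches 3 t2 row(s) → 3 output row(s).
- t1 row (cust_id=2): no match → kept, t2 columns NULL.
- t1 row (cust_id=6): matches 2 t2 row(s) → 2 output row(s).
- t1 row (cust_id=NULL): no match → kept, t2 columns NULL.
- t1 row (cust_id=4): no match → kept, t2 columns NULL.
- t1 row (cust_id=7): no match → kept, t2 columns NULL.
- t1 row (cust_id=3): matches 3 t2 row(s) → 3 output row(s).

(127, Eve, 3); (127, Frank, 3); (133, Eve, 3); (133, Frank, 3); (151, Judy, 6); (154, Eve, 3); (154, Frank, 3); (155, Judy, 6); (NULL, Eve, 4); (NULL, Tom, 2); (NULL, Wendy, 7); (NULL, NULL, NULL)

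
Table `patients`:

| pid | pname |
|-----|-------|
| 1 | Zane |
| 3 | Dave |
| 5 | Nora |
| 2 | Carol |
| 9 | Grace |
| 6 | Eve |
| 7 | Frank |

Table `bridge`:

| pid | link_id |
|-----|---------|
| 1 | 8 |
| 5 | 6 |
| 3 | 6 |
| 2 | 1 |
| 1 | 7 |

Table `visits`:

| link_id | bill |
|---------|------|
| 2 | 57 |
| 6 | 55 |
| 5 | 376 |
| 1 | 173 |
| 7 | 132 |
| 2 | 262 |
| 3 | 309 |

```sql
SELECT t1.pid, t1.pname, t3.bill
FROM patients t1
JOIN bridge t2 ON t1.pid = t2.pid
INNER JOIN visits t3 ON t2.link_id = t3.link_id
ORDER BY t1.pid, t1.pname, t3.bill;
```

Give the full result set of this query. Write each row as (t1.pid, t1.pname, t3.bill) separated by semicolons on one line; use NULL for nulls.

(1, Zane, 132); (2, Carol, 173); (3, Dave, 55); (5, Nora, 55)

Evaluate left to right. First `patients t1 INNER JOIN bridge t2` on pid: 5 row(s).
Then INNER JOIN `visits t3` on link_id: keep only rows whose t2.link_id appears in t3.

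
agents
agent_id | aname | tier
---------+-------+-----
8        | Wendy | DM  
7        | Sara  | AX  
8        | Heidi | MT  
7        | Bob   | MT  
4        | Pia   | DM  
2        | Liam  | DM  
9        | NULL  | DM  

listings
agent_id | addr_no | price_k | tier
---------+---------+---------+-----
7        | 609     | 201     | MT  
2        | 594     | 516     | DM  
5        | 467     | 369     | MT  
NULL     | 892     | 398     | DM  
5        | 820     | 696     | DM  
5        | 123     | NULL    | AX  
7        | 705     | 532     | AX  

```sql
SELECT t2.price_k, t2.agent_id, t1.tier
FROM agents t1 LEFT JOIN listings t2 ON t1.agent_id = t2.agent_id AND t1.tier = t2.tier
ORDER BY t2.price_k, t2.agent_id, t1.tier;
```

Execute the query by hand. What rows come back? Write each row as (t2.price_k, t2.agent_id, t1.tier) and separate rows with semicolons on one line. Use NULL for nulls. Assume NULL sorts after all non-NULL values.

(201, 7, MT); (516, 2, DM); (532, 7, AX); (NULL, NULL, DM); (NULL, NULL, DM); (NULL, NULL, DM); (NULL, NULL, MT)

LEFT JOIN keeps every row from `agents`; unmatched rows get NULL for `listings`'s columns.
Matching on t1.agent_id = t2.agent_id AND t1.tier = t2.tier. A NULL in a compared column never satisfies the condition.
- t1 (agent_id=8, tier=DM) has no partner → padded with NULL.
- t1 (agent_id=7, tier=AX) pairs with 1 row(s) of t2.
- t1 (agent_id=8, tier=MT) has no partner → padded with NULL.
- t1 (agent_id=7, tier=MT) pairs with 1 row(s) of t2.
- t1 (agent_id=4, tier=DM) has no partner → padded with NULL.
- t1 (agent_id=2, tier=DM) pairs with 1 row(s) of t2.
- t1 (agent_id=9, tier=DM) has no partner → padded with NULL.
After projecting and ordering:
t2.price_k | t2.agent_id | t1.tier
201 | 7 | MT
516 | 2 | DM
532 | 7 | AX
NULL | NULL | DM
NULL | NULL | DM
NULL | NULL | DM
NULL | NULL | MT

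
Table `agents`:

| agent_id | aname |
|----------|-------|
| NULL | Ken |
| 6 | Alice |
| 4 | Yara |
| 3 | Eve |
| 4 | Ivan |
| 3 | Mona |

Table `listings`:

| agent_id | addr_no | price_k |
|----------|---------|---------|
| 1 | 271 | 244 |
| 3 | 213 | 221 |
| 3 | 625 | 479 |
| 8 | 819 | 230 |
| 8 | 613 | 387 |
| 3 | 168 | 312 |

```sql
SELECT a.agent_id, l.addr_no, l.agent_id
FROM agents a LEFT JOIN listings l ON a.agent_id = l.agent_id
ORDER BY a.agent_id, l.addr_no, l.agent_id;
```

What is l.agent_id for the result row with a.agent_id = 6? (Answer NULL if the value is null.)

NULL

LEFT JOIN keeps every row from `agents`; unmatched rows get NULL for `listings`'s columns.
Matching on a.agent_id = l.agent_id. A NULL in a compared column never satisfies the condition.
- agent_id=NULL: no l row matches, row kept with l columns NULL.
- agent_id=6: no l row matches, row kept with l columns NULL.
- agent_id=4: no l row matches, row kept with l columns NULL.
- agent_id=3: 3 matching l row(s), so 3 row(s) emitted.
- agent_id=4: no l row matches, row kept with l columns NULL.
- agent_id=3: 3 matching l row(s), so 3 row(s) emitted.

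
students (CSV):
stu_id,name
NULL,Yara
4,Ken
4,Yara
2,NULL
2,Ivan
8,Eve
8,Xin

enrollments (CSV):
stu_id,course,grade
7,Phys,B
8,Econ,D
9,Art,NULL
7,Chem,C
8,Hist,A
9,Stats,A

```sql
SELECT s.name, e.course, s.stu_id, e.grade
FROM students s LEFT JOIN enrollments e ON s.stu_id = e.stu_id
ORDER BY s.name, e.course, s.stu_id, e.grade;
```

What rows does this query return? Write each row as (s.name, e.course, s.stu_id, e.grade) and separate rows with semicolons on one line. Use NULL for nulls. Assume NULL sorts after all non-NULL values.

(Eve, Econ, 8, D); (Eve, Hist, 8, A); (Ivan, NULL, 2, NULL); (Ken, NULL, 4, NULL); (Xin, Econ, 8, D); (Xin, Hist, 8, A); (Yara, NULL, 4, NULL); (Yara, NULL, NULL, NULL); (NULL, NULL, 2, NULL)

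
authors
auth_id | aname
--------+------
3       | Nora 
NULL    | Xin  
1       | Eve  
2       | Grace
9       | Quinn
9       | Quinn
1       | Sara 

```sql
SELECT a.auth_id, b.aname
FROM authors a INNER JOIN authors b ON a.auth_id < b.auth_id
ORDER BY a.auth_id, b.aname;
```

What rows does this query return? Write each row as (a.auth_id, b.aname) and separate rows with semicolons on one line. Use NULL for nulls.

(1, Grace); (1, Grace); (1, Nora); (1, Nora); (1, Quinn); (1, Quinn); (1, Quinn); (1, Quinn); (2, Nora); (2, Quinn); (2, Quinn); (3, Quinn); (3, Quinn)

INNER JOIN keeps only pairs where the ON condition holds.
Matching on a.auth_id < b.auth_id. A NULL in a compared column never satisfies the condition.
- auth_id=3: 2 matching b row(s), so 2 row(s) emitted.
- auth_id=NULL: no matching b row, dropped.
- auth_id=1: 4 matching b row(s), so 4 row(s) emitted.
- auth_id=2: 3 matching b row(s), so 3 row(s) emitted.
- auth_id=9: no matching b row, dropped.
- auth_id=9: no matching b row, dropped.
- auth_id=1: 4 matching b row(s), so 4 row(s) emitted.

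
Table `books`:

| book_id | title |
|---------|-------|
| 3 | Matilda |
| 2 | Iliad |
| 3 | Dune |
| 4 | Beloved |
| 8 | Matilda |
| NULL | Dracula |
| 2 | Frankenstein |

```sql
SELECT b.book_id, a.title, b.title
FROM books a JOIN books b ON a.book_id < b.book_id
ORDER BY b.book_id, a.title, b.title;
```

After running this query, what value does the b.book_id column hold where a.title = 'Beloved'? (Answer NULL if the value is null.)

8

INNER JOIN keeps only pairs where the ON condition holds.
Matching on a.book_id < b.book_id. A NULL in a compared column never satisfies the condition.
- a[0] book_id=3 → 2 match(es) in b → 2 row(s).
- a[1] book_id=2 → 4 match(es) in b → 4 row(s).
- a[2] book_id=3 → 2 match(es) in b → 2 row(s).
- a[3] book_id=4 → 1 match(es) in b → 1 row(s).
- a[4] book_id=8 → no match; dropped.
- a[5] book_id=NULL → no match; dropped.
- a[6] book_id=2 → 4 match(es) in b → 4 row(s).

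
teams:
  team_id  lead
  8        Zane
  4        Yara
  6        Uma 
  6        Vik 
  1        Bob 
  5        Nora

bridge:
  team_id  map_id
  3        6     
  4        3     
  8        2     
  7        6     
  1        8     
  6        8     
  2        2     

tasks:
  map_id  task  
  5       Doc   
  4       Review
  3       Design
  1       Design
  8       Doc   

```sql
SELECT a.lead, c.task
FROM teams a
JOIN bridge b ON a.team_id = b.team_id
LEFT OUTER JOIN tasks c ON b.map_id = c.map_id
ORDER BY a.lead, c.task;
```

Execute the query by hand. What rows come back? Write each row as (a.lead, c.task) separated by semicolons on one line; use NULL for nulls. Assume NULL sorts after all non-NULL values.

(Bob, Doc); (Uma, Doc); (Vik, Doc); (Yara, Design); (Zane, NULL)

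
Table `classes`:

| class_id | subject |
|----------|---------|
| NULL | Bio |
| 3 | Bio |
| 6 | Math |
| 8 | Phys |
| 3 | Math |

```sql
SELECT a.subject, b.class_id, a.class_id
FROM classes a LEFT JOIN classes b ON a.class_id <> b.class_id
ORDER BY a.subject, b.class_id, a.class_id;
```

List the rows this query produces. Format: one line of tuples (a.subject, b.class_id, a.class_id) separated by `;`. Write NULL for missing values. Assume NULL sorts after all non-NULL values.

(Bio, 6, 3); (Bio, 8, 3); (Bio, NULL, NULL); (Math, 3, 6); (Math, 3, 6); (Math, 6, 3); (Math, 8, 3); (Math, 8, 6); (Phys, 3, 8); (Phys, 3, 8); (Phys, 6, 8)

LEFT JOIN keeps every row from `classes a`; unmatched rows get NULL for `classes b`'s columns.
Matching on a.class_id <> b.class_id. A NULL in a compared column never satisfies the condition.
Matched pairs: 10; unmatched a rows kept: 1.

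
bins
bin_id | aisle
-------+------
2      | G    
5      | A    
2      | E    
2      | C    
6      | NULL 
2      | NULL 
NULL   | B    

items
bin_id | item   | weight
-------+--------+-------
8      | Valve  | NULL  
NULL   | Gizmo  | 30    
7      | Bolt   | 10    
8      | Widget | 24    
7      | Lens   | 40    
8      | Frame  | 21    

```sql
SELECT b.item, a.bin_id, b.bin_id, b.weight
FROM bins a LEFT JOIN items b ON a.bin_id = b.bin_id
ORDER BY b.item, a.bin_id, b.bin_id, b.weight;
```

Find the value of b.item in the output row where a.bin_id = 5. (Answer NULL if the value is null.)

NULL

LEFT JOIN keeps every row from `bins`; unmatched rows get NULL for `items`'s columns.
Matching on a.bin_id = b.bin_id. A NULL in a compared column never satisfies the condition.
Matched pairs: 0; unmatched a rows kept: 7.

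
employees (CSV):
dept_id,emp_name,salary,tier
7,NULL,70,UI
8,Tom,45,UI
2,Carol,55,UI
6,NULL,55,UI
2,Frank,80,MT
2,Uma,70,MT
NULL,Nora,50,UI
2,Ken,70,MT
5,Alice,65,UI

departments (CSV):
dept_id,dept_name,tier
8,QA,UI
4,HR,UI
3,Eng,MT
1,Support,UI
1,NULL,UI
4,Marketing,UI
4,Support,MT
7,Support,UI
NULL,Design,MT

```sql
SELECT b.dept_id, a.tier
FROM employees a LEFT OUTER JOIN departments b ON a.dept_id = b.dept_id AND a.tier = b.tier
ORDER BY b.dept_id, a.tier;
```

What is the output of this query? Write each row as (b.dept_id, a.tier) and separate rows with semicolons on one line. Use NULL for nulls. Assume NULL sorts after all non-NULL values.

LEFT JOIN keeps every row from `employees`; unmatched rows get NULL for `departments`'s columns.
Matching on a.dept_id = b.dept_id AND a.tier = b.tier. A NULL in a compared column never satisfies the condition.
- a (dept_id=7, tier=UI) pairs with 1 row(s) of b.
- a (dept_id=8, tier=UI) pairs with 1 row(s) of b.
- a (dept_id=2, tier=UI) has no partner → padded with NULL.
- a (dept_id=6, tier=UI) has no partner → padded with NULL.
- a (dept_id=2, tier=MT) has no partner → padded with NULL.
- a (dept_id=2, tier=MT) has no partner → padded with NULL.
- a (dept_id=NULL, tier=UI) has no partner → padded with NULL.
- a (dept_id=2, tier=MT) has no partner → padded with NULL.
- a (dept_id=5, tier=UI) has no partner → padded with NULL.
After projecting and ordering:
b.dept_id | a.tier
7 | UI
8 | UI
NULL | MT
NULL | MT
NULL | MT
NULL | UI
NULL | UI
NULL | UI
NULL | UI

(7, UI); (8, UI); (NULL, MT); (NULL, MT); (NULL, MT); (NULL, UI); (NULL, UI); (NULL, UI); (NULL, UI)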